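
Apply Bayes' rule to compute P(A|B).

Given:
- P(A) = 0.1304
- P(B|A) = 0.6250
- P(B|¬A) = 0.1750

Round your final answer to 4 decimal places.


Bayes' theorem: P(A|B) = P(B|A) × P(A) / P(B)

Step 1: Calculate P(B) using law of total probability
P(B) = P(B|A)P(A) + P(B|¬A)P(¬A)
     = 0.6250 × 0.1304 + 0.1750 × 0.8696
     = 0.08150000 + 0.15218000
     = 0.23368000

Step 2: Apply Bayes' theorem
P(A|B) = P(B|A) × P(A) / P(B)
       = 0.08150000 / 0.23368000
       = 0.3488


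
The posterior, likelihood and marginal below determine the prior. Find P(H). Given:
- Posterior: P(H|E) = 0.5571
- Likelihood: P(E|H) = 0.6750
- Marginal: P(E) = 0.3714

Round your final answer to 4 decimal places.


From Bayes' theorem: P(H|E) = P(E|H) × P(H) / P(E)

Rearranging for P(H):
P(H) = P(H|E) × P(E) / P(E|H)
     = 0.5571 × 0.3714 / 0.6750
     = 0.20690694 / 0.6750
     = 0.3065


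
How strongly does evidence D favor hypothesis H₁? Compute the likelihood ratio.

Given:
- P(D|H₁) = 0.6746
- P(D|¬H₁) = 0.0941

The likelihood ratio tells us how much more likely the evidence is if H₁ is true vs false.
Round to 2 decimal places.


Likelihood Ratio (LR) = P(D|H₁) / P(D|¬H₁)

LR = 0.6746 / 0.0941
   = 7.17

The evidence is 7.17 times more likely if H₁ is true than if H₁ is false.
Since LR > 1, the evidence supports H₁ over ¬H₁.


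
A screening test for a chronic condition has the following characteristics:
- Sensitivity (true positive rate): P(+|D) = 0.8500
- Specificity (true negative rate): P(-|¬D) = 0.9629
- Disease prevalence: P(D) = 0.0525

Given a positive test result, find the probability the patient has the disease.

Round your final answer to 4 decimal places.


Let D = has disease, + = positive test

Given:
- P(D) = 0.0525 (prevalence)
- P(+|D) = 0.8500 (sensitivity)
- P(-|¬D) = 0.9629 (specificity)
- P(+|¬D) = 0.0371 (false positive rate = 1 - specificity)

Step 1: Find P(+)
P(+) = P(+|D)P(D) + P(+|¬D)P(¬D)
     = 0.8500 × 0.0525 + 0.0371 × 0.9475
     = 0.04462500 + 0.03515225
     = 0.07977725

Step 2: Apply Bayes' theorem for P(D|+)
P(D|+) = P(+|D)P(D) / P(+)
       = 0.04462500 / 0.07977725
       = 0.5594


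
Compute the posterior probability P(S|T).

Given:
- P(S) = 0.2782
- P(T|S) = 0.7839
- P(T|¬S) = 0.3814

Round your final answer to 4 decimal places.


Bayes' theorem: P(S|T) = P(T|S) × P(S) / P(T)

Step 1: Calculate P(T) using law of total probability
P(T) = P(T|S)P(S) + P(T|¬S)P(¬S)
     = 0.7839 × 0.2782 + 0.3814 × 0.7218
     = 0.21808098 + 0.27529452
     = 0.49337550

Step 2: Apply Bayes' theorem
P(S|T) = P(T|S) × P(S) / P(T)
       = 0.21808098 / 0.49337550
       = 0.4420


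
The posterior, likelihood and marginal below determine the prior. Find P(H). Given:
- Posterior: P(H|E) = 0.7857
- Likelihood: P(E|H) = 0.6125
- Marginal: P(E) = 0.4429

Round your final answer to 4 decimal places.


From Bayes' theorem: P(H|E) = P(E|H) × P(H) / P(E)

Rearranging for P(H):
P(H) = P(H|E) × P(E) / P(E|H)
     = 0.7857 × 0.4429 / 0.6125
     = 0.34798653 / 0.6125
     = 0.5681


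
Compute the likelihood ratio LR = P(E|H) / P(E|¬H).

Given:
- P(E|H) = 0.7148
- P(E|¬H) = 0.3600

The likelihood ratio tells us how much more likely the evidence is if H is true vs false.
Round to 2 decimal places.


Likelihood Ratio (LR) = P(E|H) / P(E|¬H)

LR = 0.7148 / 0.3600
   = 1.99

The evidence is 1.99 times more likely if H is true than if H is false.
LR > 1, so observing E raises the odds in favor of H.


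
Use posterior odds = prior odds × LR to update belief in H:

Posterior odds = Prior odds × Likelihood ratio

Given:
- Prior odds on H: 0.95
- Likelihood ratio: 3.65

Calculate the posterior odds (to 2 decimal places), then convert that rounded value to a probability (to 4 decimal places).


Step 1: Calculate posterior odds
Posterior odds = Prior odds × LR
               = 0.95 × 3.65
               = 3.47

Step 2: Convert to probability
P(H|E) = Posterior odds / (1 + Posterior odds)
       = 3.47 / (1 + 3.47)
       = 3.47 / 4.47
       = 0.7763

The evidence increased P(H) from 0.4872 to 0.7763.


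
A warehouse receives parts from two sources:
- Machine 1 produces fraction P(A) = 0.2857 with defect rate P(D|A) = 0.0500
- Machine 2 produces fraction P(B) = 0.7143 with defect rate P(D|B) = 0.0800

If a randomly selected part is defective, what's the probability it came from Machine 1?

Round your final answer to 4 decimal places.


Let A = from Machine 1, D = defective

Given:
- P(A) = 0.2857, P(B) = 0.7143
- P(D|A) = 0.0500, P(D|B) = 0.0800

Step 1: Find P(D)
P(D) = P(D|A)P(A) + P(D|B)P(B)
     = 0.0500 × 0.2857 + 0.0800 × 0.7143
     = 0.01428500 + 0.05714400
     = 0.07142900

Step 2: Apply Bayes' theorem
P(A|D) = P(D|A)P(A) / P(D)
       = 0.01428500 / 0.07142900
       = 0.2000


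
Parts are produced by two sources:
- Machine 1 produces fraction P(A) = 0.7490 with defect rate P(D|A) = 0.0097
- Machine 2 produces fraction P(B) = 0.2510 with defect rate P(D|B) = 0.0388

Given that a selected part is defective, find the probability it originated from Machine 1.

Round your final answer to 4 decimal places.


Let A = from Machine 1, D = defective

Given:
- P(A) = 0.7490, P(B) = 0.2510
- P(D|A) = 0.0097, P(D|B) = 0.0388

Step 1: Find P(D)
P(D) = P(D|A)P(A) + P(D|B)P(B)
     = 0.0097 × 0.7490 + 0.0388 × 0.2510
     = 0.00726530 + 0.00973880
     = 0.01700410

Step 2: Apply Bayes' theorem
P(A|D) = P(D|A)P(A) / P(D)
       = 0.00726530 / 0.01700410
       = 0.4273


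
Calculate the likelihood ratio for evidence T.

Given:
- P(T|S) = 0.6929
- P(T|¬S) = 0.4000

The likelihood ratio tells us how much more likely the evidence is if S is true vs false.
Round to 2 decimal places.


Likelihood Ratio (LR) = P(T|S) / P(T|¬S)

LR = 0.6929 / 0.4000
   = 1.73

The evidence is 1.73 times more likely if S is true than if S is false.
Because LR exceeds 1, T is evidence for S.


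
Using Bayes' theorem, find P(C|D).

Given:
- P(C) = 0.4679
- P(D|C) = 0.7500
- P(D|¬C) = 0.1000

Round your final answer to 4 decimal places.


Bayes' theorem: P(C|D) = P(D|C) × P(C) / P(D)

Step 1: Calculate P(D) using law of total probability
P(D) = P(D|C)P(C) + P(D|¬C)P(¬C)
     = 0.7500 × 0.4679 + 0.1000 × 0.5321
     = 0.35092500 + 0.05321000
     = 0.40413500

Step 2: Apply Bayes' theorem
P(C|D) = P(D|C) × P(C) / P(D)
       = 0.35092500 / 0.40413500
       = 0.8683


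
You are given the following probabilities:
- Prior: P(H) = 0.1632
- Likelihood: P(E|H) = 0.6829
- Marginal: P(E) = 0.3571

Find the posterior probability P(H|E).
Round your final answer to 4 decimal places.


Using Bayes' theorem:

P(H|E) = P(E|H) × P(H) / P(E)
       = 0.6829 × 0.1632 / 0.3571
       = 0.11144928 / 0.3571
       = 0.3121

The evidence strengthens our belief in H.
Prior: 0.1632 → Posterior: 0.3121


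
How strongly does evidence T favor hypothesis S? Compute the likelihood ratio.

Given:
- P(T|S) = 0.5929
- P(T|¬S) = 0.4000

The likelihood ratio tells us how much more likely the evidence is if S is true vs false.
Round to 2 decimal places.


Likelihood Ratio (LR) = P(T|S) / P(T|¬S)

LR = 0.5929 / 0.4000
   = 1.48

The evidence is 1.48 times more likely if S is true than if S is false.
Since LR > 1, the evidence supports S over ¬S.


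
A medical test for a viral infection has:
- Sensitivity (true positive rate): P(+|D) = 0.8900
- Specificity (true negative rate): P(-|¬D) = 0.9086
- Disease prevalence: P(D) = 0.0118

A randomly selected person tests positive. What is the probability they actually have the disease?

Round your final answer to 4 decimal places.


Let D = has disease, + = positive test

Given:
- P(D) = 0.0118 (prevalence)
- P(+|D) = 0.8900 (sensitivity)
- P(-|¬D) = 0.9086 (specificity)
- P(+|¬D) = 0.0914 (false positive rate = 1 - specificity)

Step 1: Find P(+)
P(+) = P(+|D)P(D) + P(+|¬D)P(¬D)
     = 0.8900 × 0.0118 + 0.0914 × 0.9882
     = 0.01050200 + 0.09032148
     = 0.10082348

Step 2: Apply Bayes' theorem for P(D|+)
P(D|+) = P(+|D)P(D) / P(+)
       = 0.01050200 / 0.10082348
       = 0.1042


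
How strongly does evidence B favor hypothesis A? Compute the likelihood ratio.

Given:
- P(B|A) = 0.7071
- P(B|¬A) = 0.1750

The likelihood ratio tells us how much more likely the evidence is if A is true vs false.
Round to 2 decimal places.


Likelihood Ratio (LR) = P(B|A) / P(B|¬A)

LR = 0.7071 / 0.1750
   = 4.04

The evidence is 4.04 times more likely if A is true than if A is false.
Because LR exceeds 1, B is evidence for A.


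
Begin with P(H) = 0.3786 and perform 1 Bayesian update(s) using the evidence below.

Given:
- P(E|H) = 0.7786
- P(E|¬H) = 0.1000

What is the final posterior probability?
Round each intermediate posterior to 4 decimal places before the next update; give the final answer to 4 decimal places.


Sequential Bayesian updating:

Initial prior: P(H) = 0.3786

Update 1:
  P(E) = 0.7786 × 0.3786 + 0.1000 × 0.6214 = 0.29477796 + 0.06214000 = 0.35691796
  P(H|E) = 0.29477796 / 0.35691796 = 0.8259

Final posterior: 0.8259


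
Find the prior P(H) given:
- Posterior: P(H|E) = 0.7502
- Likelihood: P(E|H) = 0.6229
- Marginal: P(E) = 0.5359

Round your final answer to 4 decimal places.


From Bayes' theorem: P(H|E) = P(E|H) × P(H) / P(E)

Rearranging for P(H):
P(H) = P(H|E) × P(E) / P(E|H)
     = 0.7502 × 0.5359 / 0.6229
     = 0.40203218 / 0.6229
     = 0.6454


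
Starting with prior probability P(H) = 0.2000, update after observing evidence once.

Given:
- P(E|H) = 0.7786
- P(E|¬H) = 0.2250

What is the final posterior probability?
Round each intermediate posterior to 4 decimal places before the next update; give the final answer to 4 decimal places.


Sequential Bayesian updating:

Initial prior: P(H) = 0.2000

Update 1:
  P(E) = 0.7786 × 0.2000 + 0.2250 × 0.8000 = 0.15572000 + 0.18000000 = 0.33572000
  P(H|E) = 0.15572000 / 0.33572000 = 0.4638

Final posterior: 0.4638


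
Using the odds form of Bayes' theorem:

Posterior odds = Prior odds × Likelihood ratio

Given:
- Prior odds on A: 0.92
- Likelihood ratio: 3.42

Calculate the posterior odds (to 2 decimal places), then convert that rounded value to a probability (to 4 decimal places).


Step 1: Calculate posterior odds
Posterior odds = Prior odds × LR
               = 0.92 × 3.42
               = 3.15

Step 2: Convert to probability
P(A|E) = Posterior odds / (1 + Posterior odds)
       = 3.15 / (1 + 3.15)
       = 3.15 / 4.15
       = 0.7590

The evidence increased P(A) from 0.4792 to 0.7590.


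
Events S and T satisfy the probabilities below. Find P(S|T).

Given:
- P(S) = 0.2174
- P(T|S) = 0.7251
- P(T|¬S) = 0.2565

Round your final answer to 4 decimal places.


Bayes' theorem: P(S|T) = P(T|S) × P(S) / P(T)

Step 1: Calculate P(T) using law of total probability
P(T) = P(T|S)P(S) + P(T|¬S)P(¬S)
     = 0.7251 × 0.2174 + 0.2565 × 0.7826
     = 0.15763674 + 0.20073690
     = 0.35837364

Step 2: Apply Bayes' theorem
P(S|T) = P(T|S) × P(S) / P(T)
       = 0.15763674 / 0.35837364
       = 0.4399


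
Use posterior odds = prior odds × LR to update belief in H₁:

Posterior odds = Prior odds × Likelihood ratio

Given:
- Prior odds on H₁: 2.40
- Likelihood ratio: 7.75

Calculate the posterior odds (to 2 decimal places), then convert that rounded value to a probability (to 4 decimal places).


Step 1: Calculate posterior odds
Posterior odds = Prior odds × LR
               = 2.40 × 7.75
               = 18.60

Step 2: Convert to probability
P(H₁|E) = Posterior odds / (1 + Posterior odds)
       = 18.60 / (1 + 18.60)
       = 18.60 / 19.60
       = 0.9490

The evidence increased P(H₁) from 0.7059 to 0.9490.


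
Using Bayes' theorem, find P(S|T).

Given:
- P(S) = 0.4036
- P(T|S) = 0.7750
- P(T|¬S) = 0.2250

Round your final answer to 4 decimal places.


Bayes' theorem: P(S|T) = P(T|S) × P(S) / P(T)

Step 1: Calculate P(T) using law of total probability
P(T) = P(T|S)P(S) + P(T|¬S)P(¬S)
     = 0.7750 × 0.4036 + 0.2250 × 0.5964
     = 0.31279000 + 0.13419000
     = 0.44698000

Step 2: Apply Bayes' theorem
P(S|T) = P(T|S) × P(S) / P(T)
       = 0.31279000 / 0.44698000
       = 0.6998


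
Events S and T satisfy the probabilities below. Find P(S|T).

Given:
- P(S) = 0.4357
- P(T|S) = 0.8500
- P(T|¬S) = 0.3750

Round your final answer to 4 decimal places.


Bayes' theorem: P(S|T) = P(T|S) × P(S) / P(T)

Step 1: Calculate P(T) using law of total probability
P(T) = P(T|S)P(S) + P(T|¬S)P(¬S)
     = 0.8500 × 0.4357 + 0.3750 × 0.5643
     = 0.37034500 + 0.21161250
     = 0.58195750

Step 2: Apply Bayes' theorem
P(S|T) = P(T|S) × P(S) / P(T)
       = 0.37034500 / 0.58195750
       = 0.6364


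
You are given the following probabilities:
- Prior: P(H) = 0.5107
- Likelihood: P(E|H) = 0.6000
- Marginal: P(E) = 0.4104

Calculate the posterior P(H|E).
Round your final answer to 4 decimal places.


Using Bayes' theorem:

P(H|E) = P(E|H) × P(H) / P(E)
       = 0.6000 × 0.5107 / 0.4104
       = 0.30642000 / 0.4104
       = 0.7466

The evidence strengthens our belief in H.
Prior: 0.5107 → Posterior: 0.7466


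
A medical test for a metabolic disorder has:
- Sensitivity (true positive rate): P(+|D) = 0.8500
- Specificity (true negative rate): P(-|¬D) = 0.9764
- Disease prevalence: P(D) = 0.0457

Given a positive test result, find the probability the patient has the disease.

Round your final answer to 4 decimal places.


Let D = has disease, + = positive test

Given:
- P(D) = 0.0457 (prevalence)
- P(+|D) = 0.8500 (sensitivity)
- P(-|¬D) = 0.9764 (specificity)
- P(+|¬D) = 0.0236 (false positive rate = 1 - specificity)

Step 1: Find P(+)
P(+) = P(+|D)P(D) + P(+|¬D)P(¬D)
     = 0.8500 × 0.0457 + 0.0236 × 0.9543
     = 0.03884500 + 0.02252148
     = 0.06136648

Step 2: Apply Bayes' theorem for P(D|+)
P(D|+) = P(+|D)P(D) / P(+)
       = 0.03884500 / 0.06136648
       = 0.6330


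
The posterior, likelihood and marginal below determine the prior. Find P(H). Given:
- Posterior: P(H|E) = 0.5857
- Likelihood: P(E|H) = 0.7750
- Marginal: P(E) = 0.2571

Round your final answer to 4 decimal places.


From Bayes' theorem: P(H|E) = P(E|H) × P(H) / P(E)

Rearranging for P(H):
P(H) = P(H|E) × P(E) / P(E|H)
     = 0.5857 × 0.2571 / 0.7750
     = 0.15058347 / 0.7750
     = 0.1943


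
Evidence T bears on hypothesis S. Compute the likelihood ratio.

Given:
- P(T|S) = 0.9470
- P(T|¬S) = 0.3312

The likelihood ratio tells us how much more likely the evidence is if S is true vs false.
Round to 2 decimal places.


Likelihood Ratio (LR) = P(T|S) / P(T|¬S)

LR = 0.9470 / 0.3312
   = 2.86

The evidence is 2.86 times more likely if S is true than if S is false.
LR > 1, so observing T raises the odds in favor of S.


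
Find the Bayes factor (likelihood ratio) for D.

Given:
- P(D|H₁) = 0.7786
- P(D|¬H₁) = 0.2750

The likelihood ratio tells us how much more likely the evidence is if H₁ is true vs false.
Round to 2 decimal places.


Likelihood Ratio (LR) = P(D|H₁) / P(D|¬H₁)

LR = 0.7786 / 0.2750
   = 2.83

The evidence is 2.83 times more likely if H₁ is true than if H₁ is false.
LR > 1, so observing D raises the odds in favor of H₁.


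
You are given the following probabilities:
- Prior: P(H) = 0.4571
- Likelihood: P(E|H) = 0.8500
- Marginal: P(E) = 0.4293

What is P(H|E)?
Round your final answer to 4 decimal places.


Using Bayes' theorem:

P(H|E) = P(E|H) × P(H) / P(E)
       = 0.8500 × 0.4571 / 0.4293
       = 0.38853500 / 0.4293
       = 0.9050

The evidence strengthens our belief in H.
Prior: 0.4571 → Posterior: 0.9050


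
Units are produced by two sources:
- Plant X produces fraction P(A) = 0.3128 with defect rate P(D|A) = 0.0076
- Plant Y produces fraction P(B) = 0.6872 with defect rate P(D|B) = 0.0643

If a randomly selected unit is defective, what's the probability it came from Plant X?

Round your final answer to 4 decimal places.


Let A = from Plant X, D = defective

Given:
- P(A) = 0.3128, P(B) = 0.6872
- P(D|A) = 0.0076, P(D|B) = 0.0643

Step 1: Find P(D)
P(D) = P(D|A)P(A) + P(D|B)P(B)
     = 0.0076 × 0.3128 + 0.0643 × 0.6872
     = 0.00237728 + 0.04418696
     = 0.04656424

Step 2: Apply Bayes' theorem
P(A|D) = P(D|A)P(A) / P(D)
       = 0.00237728 / 0.04656424
       = 0.0511


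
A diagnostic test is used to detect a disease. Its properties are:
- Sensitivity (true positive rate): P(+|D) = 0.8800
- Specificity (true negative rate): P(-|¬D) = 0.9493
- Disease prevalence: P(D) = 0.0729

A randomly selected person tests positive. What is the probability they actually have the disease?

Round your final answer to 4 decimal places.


Let D = has disease, + = positive test

Given:
- P(D) = 0.0729 (prevalence)
- P(+|D) = 0.8800 (sensitivity)
- P(-|¬D) = 0.9493 (specificity)
- P(+|¬D) = 0.0507 (false positive rate = 1 - specificity)

Step 1: Find P(+)
P(+) = P(+|D)P(D) + P(+|¬D)P(¬D)
     = 0.8800 × 0.0729 + 0.0507 × 0.9271
     = 0.06415200 + 0.04700397
     = 0.11115597

Step 2: Apply Bayes' theorem for P(D|+)
P(D|+) = P(+|D)P(D) / P(+)
       = 0.06415200 / 0.11115597
       = 0.5771


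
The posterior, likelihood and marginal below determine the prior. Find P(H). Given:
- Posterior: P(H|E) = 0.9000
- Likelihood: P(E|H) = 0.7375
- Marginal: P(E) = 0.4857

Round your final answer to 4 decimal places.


From Bayes' theorem: P(H|E) = P(E|H) × P(H) / P(E)

Rearranging for P(H):
P(H) = P(H|E) × P(E) / P(E|H)
     = 0.9000 × 0.4857 / 0.7375
     = 0.43713000 / 0.7375
     = 0.5927


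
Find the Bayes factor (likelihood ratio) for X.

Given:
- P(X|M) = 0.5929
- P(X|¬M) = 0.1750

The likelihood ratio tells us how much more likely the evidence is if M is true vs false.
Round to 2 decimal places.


Likelihood Ratio (LR) = P(X|M) / P(X|¬M)

LR = 0.5929 / 0.1750
   = 3.39

The evidence is 3.39 times more likely if M is true than if M is false.
Since LR > 1, the evidence supports M over ¬M.


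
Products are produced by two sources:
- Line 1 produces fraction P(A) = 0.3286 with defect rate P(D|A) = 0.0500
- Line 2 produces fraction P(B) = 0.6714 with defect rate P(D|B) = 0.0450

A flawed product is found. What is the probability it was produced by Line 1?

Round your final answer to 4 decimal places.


Let A = from Line 1, D = flawed

Given:
- P(A) = 0.3286, P(B) = 0.6714
- P(D|A) = 0.0500, P(D|B) = 0.0450

Step 1: Find P(D)
P(D) = P(D|A)P(A) + P(D|B)P(B)
     = 0.0500 × 0.3286 + 0.0450 × 0.6714
     = 0.01643000 + 0.03021300
     = 0.04664300

Step 2: Apply Bayes' theorem
P(A|D) = P(D|A)P(A) / P(D)
       = 0.01643000 / 0.04664300
       = 0.3523


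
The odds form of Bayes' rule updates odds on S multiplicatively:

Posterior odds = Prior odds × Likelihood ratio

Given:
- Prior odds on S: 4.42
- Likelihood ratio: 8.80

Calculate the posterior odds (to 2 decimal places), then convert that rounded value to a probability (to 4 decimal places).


Step 1: Calculate posterior odds
Posterior odds = Prior odds × LR
               = 4.42 × 8.80
               = 38.90

Step 2: Convert to probability
P(S|E) = Posterior odds / (1 + Posterior odds)
       = 38.90 / (1 + 38.90)
       = 38.90 / 39.90
       = 0.9749

The evidence increased P(S) from 0.8155 to 0.9749.


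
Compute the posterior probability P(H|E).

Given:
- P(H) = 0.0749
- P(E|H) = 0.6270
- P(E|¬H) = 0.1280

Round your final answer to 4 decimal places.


Bayes' theorem: P(H|E) = P(E|H) × P(H) / P(E)

Step 1: Calculate P(E) using law of total probability
P(E) = P(E|H)P(H) + P(E|¬H)P(¬H)
     = 0.6270 × 0.0749 + 0.1280 × 0.9251
     = 0.04696230 + 0.11841280
     = 0.16537510

Step 2: Apply Bayes' theorem
P(H|E) = P(E|H) × P(H) / P(E)
       = 0.04696230 / 0.16537510
       = 0.2840


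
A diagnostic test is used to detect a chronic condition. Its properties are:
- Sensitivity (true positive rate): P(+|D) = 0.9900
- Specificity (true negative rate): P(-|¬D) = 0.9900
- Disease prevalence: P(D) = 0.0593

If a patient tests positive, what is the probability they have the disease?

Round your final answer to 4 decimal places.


Let D = has disease, + = positive test

Given:
- P(D) = 0.0593 (prevalence)
- P(+|D) = 0.9900 (sensitivity)
- P(-|¬D) = 0.9900 (specificity)
- P(+|¬D) = 0.0100 (false positive rate = 1 - specificity)

Step 1: Find P(+)
P(+) = P(+|D)P(D) + P(+|¬D)P(¬D)
     = 0.9900 × 0.0593 + 0.0100 × 0.9407
     = 0.05870700 + 0.00940700
     = 0.06811400

Step 2: Apply Bayes' theorem for P(D|+)
P(D|+) = P(+|D)P(D) / P(+)
       = 0.05870700 / 0.06811400
       = 0.8619


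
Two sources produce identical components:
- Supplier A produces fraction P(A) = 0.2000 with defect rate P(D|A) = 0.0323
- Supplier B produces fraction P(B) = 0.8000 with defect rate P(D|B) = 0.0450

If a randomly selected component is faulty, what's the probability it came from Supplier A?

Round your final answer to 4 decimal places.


Let A = from Supplier A, D = faulty

Given:
- P(A) = 0.2000, P(B) = 0.8000
- P(D|A) = 0.0323, P(D|B) = 0.0450

Step 1: Find P(D)
P(D) = P(D|A)P(A) + P(D|B)P(B)
     = 0.0323 × 0.2000 + 0.0450 × 0.8000
     = 0.00646000 + 0.03600000
     = 0.04246000

Step 2: Apply Bayes' theorem
P(A|D) = P(D|A)P(A) / P(D)
       = 0.00646000 / 0.04246000
       = 0.1521


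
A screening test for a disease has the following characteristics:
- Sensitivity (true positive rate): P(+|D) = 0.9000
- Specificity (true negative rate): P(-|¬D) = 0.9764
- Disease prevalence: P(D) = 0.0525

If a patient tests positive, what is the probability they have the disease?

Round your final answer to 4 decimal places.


Let D = has disease, + = positive test

Given:
- P(D) = 0.0525 (prevalence)
- P(+|D) = 0.9000 (sensitivity)
- P(-|¬D) = 0.9764 (specificity)
- P(+|¬D) = 0.0236 (false positive rate = 1 - specificity)

Step 1: Find P(+)
P(+) = P(+|D)P(D) + P(+|¬D)P(¬D)
     = 0.9000 × 0.0525 + 0.0236 × 0.9475
     = 0.04725000 + 0.02236100
     = 0.06961100

Step 2: Apply Bayes' theorem for P(D|+)
P(D|+) = P(+|D)P(D) / P(+)
       = 0.04725000 / 0.06961100
       = 0.6788


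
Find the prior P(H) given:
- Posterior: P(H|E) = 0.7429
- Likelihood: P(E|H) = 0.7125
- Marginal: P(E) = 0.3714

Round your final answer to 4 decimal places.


From Bayes' theorem: P(H|E) = P(E|H) × P(H) / P(E)

Rearranging for P(H):
P(H) = P(H|E) × P(E) / P(E|H)
     = 0.7429 × 0.3714 / 0.7125
     = 0.27591306 / 0.7125
     = 0.3872


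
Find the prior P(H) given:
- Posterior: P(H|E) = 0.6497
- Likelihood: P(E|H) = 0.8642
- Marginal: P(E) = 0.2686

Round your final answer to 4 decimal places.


From Bayes' theorem: P(H|E) = P(E|H) × P(H) / P(E)

Rearranging for P(H):
P(H) = P(H|E) × P(E) / P(E|H)
     = 0.6497 × 0.2686 / 0.8642
     = 0.17450942 / 0.8642
     = 0.2019


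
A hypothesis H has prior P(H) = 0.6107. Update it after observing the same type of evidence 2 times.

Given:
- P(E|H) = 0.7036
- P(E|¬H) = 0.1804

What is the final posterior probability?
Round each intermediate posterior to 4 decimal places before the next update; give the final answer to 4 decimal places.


Sequential Bayesian updating:

Initial prior: P(H) = 0.6107

Update 1:
  P(E) = 0.7036 × 0.6107 + 0.1804 × 0.3893 = 0.42968852 + 0.07022972 = 0.49991824
  P(H|E) = 0.42968852 / 0.49991824 = 0.8595

Update 2:
  P(E) = 0.7036 × 0.8595 + 0.1804 × 0.1405 = 0.60474420 + 0.02534620 = 0.63009040
  P(H|E) = 0.60474420 / 0.63009040 = 0.9598

Final posterior: 0.9598


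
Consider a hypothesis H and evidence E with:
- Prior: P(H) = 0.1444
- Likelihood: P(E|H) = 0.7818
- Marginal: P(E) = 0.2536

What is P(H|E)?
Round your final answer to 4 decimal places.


Using Bayes' theorem:

P(H|E) = P(E|H) × P(H) / P(E)
       = 0.7818 × 0.1444 / 0.2536
       = 0.11289192 / 0.2536
       = 0.4452

The evidence strengthens our belief in H.
Prior: 0.1444 → Posterior: 0.4452


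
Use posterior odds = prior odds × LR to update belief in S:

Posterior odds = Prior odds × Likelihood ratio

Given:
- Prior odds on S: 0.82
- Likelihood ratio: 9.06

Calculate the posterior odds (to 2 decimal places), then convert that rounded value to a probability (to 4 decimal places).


Step 1: Calculate posterior odds
Posterior odds = Prior odds × LR
               = 0.82 × 9.06
               = 7.43

Step 2: Convert to probability
P(S|E) = Posterior odds / (1 + Posterior odds)
       = 7.43 / (1 + 7.43)
       = 7.43 / 8.43
       = 0.8814

The evidence increased P(S) from 0.4505 to 0.8814.


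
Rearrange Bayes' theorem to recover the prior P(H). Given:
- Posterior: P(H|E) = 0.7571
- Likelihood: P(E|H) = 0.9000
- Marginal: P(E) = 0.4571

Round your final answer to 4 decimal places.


From Bayes' theorem: P(H|E) = P(E|H) × P(H) / P(E)

Rearranging for P(H):
P(H) = P(H|E) × P(E) / P(E|H)
     = 0.7571 × 0.4571 / 0.9000
     = 0.34607041 / 0.9000
     = 0.3845


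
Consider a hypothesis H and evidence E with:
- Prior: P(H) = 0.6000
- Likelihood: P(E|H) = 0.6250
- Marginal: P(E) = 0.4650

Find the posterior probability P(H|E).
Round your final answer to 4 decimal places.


Using Bayes' theorem:

P(H|E) = P(E|H) × P(H) / P(E)
       = 0.6250 × 0.6000 / 0.4650
       = 0.37500000 / 0.4650
       = 0.8065

The evidence strengthens our belief in H.
Prior: 0.6000 → Posterior: 0.8065


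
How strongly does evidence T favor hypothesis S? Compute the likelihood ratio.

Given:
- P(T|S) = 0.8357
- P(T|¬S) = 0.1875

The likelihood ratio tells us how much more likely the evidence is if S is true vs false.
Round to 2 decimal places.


Likelihood Ratio (LR) = P(T|S) / P(T|¬S)

LR = 0.8357 / 0.1875
   = 4.46

The evidence is 4.46 times more likely if S is true than if S is false.
LR > 1, so observing T raises the odds in favor of S.


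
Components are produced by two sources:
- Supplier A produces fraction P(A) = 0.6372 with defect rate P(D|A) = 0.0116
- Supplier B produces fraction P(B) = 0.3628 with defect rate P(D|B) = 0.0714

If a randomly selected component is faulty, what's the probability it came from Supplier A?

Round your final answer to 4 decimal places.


Let A = from Supplier A, D = faulty

Given:
- P(A) = 0.6372, P(B) = 0.3628
- P(D|A) = 0.0116, P(D|B) = 0.0714

Step 1: Find P(D)
P(D) = P(D|A)P(A) + P(D|B)P(B)
     = 0.0116 × 0.6372 + 0.0714 × 0.3628
     = 0.00739152 + 0.02590392
     = 0.03329544

Step 2: Apply Bayes' theorem
P(A|D) = P(D|A)P(A) / P(D)
       = 0.00739152 / 0.03329544
       = 0.2220


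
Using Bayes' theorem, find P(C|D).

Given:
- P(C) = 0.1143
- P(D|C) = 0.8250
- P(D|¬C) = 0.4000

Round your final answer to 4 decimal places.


Bayes' theorem: P(C|D) = P(D|C) × P(C) / P(D)

Step 1: Calculate P(D) using law of total probability
P(D) = P(D|C)P(C) + P(D|¬C)P(¬C)
     = 0.8250 × 0.1143 + 0.4000 × 0.8857
     = 0.09429750 + 0.35428000
     = 0.44857750

Step 2: Apply Bayes' theorem
P(C|D) = P(D|C) × P(C) / P(D)
       = 0.09429750 / 0.44857750
       = 0.2102


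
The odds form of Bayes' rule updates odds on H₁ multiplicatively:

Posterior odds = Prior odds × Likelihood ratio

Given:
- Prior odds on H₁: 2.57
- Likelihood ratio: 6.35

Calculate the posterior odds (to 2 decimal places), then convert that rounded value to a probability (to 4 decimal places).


Step 1: Calculate posterior odds
Posterior odds = Prior odds × LR
               = 2.57 × 6.35
               = 16.32

Step 2: Convert to probability
P(H₁|E) = Posterior odds / (1 + Posterior odds)
       = 16.32 / (1 + 16.32)
       = 16.32 / 17.32
       = 0.9423

The evidence increased P(H₁) from 0.7199 to 0.9423.


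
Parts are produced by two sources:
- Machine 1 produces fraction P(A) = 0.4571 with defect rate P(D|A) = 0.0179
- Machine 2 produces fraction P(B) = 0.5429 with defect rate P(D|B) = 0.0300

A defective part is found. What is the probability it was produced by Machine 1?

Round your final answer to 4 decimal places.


Let A = from Machine 1, D = defective

Given:
- P(A) = 0.4571, P(B) = 0.5429
- P(D|A) = 0.0179, P(D|B) = 0.0300

Step 1: Find P(D)
P(D) = P(D|A)P(A) + P(D|B)P(B)
     = 0.0179 × 0.4571 + 0.0300 × 0.5429
     = 0.00818209 + 0.01628700
     = 0.02446909

Step 2: Apply Bayes' theorem
P(A|D) = P(D|A)P(A) / P(D)
       = 0.00818209 / 0.02446909
       = 0.3344


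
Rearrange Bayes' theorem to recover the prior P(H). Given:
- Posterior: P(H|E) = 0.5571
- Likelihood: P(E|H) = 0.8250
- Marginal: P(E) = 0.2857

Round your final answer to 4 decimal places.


From Bayes' theorem: P(H|E) = P(E|H) × P(H) / P(E)

Rearranging for P(H):
P(H) = P(H|E) × P(E) / P(E|H)
     = 0.5571 × 0.2857 / 0.8250
     = 0.15916347 / 0.8250
     = 0.1929


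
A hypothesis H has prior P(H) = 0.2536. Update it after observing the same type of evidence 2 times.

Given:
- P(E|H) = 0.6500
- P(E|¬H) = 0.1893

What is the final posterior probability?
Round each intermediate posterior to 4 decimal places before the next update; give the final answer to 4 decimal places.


Sequential Bayesian updating:

Initial prior: P(H) = 0.2536

Update 1:
  P(E) = 0.6500 × 0.2536 + 0.1893 × 0.7464 = 0.16484000 + 0.14129352 = 0.30613352
  P(H|E) = 0.16484000 / 0.30613352 = 0.5385

Update 2:
  P(E) = 0.6500 × 0.5385 + 0.1893 × 0.4615 = 0.35002500 + 0.08736195 = 0.43738695
  P(H|E) = 0.35002500 / 0.43738695 = 0.8003

Final posterior: 0.8003


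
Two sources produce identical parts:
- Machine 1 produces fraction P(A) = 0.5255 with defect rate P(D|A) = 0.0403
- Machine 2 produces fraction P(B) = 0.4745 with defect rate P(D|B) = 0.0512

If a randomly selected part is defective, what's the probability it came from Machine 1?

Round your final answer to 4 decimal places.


Let A = from Machine 1, D = defective

Given:
- P(A) = 0.5255, P(B) = 0.4745
- P(D|A) = 0.0403, P(D|B) = 0.0512

Step 1: Find P(D)
P(D) = P(D|A)P(A) + P(D|B)P(B)
     = 0.0403 × 0.5255 + 0.0512 × 0.4745
     = 0.02117765 + 0.02429440
     = 0.04547205

Step 2: Apply Bayes' theorem
P(A|D) = P(D|A)P(A) / P(D)
       = 0.02117765 / 0.04547205
       = 0.4657


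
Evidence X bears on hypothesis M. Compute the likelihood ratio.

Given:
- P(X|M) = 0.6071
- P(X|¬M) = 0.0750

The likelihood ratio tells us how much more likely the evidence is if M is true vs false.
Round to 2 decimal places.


Likelihood Ratio (LR) = P(X|M) / P(X|¬M)

LR = 0.6071 / 0.0750
   = 8.09

The evidence is 8.09 times more likely if M is true than if M is false.
Because LR exceeds 1, X is evidence for M.


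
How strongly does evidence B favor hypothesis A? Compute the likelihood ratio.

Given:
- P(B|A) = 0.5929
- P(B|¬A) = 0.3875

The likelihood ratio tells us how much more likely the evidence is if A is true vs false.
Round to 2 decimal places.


Likelihood Ratio (LR) = P(B|A) / P(B|¬A)

LR = 0.5929 / 0.3875
   = 1.53

The evidence is 1.53 times more likely if A is true than if A is false.
LR > 1, so observing B raises the odds in favor of A.


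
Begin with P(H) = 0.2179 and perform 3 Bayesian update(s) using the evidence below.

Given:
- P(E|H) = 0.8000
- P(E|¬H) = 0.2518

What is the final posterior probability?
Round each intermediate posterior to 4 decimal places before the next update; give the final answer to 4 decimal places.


Sequential Bayesian updating:

Initial prior: P(H) = 0.2179

Update 1:
  P(E) = 0.8000 × 0.2179 + 0.2518 × 0.7821 = 0.17432000 + 0.19693278 = 0.37125278
  P(H|E) = 0.17432000 / 0.37125278 = 0.4695

Update 2:
  P(E) = 0.8000 × 0.4695 + 0.2518 × 0.5305 = 0.37560000 + 0.13357990 = 0.50917990
  P(H|E) = 0.37560000 / 0.50917990 = 0.7377

Update 3:
  P(E) = 0.8000 × 0.7377 + 0.2518 × 0.2623 = 0.59016000 + 0.06604714 = 0.65620714
  P(H|E) = 0.59016000 / 0.65620714 = 0.8994

Final posterior: 0.8994


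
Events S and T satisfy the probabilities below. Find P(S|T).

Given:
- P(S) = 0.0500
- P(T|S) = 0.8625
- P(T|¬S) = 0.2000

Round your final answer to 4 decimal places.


Bayes' theorem: P(S|T) = P(T|S) × P(S) / P(T)

Step 1: Calculate P(T) using law of total probability
P(T) = P(T|S)P(S) + P(T|¬S)P(¬S)
     = 0.8625 × 0.0500 + 0.2000 × 0.9500
     = 0.04312500 + 0.19000000
     = 0.23312500

Step 2: Apply Bayes' theorem
P(S|T) = P(T|S) × P(S) / P(T)
       = 0.04312500 / 0.23312500
       = 0.1850


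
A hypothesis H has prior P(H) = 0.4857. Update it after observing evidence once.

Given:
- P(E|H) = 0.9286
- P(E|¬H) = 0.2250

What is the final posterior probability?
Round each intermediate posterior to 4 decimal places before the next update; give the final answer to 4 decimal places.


Sequential Bayesian updating:

Initial prior: P(H) = 0.4857

Update 1:
  P(E) = 0.9286 × 0.4857 + 0.2250 × 0.5143 = 0.45102102 + 0.11571750 = 0.56673852
  P(H|E) = 0.45102102 / 0.56673852 = 0.7958

Final posterior: 0.7958


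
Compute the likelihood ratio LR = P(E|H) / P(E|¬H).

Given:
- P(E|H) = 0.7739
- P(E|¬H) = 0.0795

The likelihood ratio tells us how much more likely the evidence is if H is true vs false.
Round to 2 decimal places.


Likelihood Ratio (LR) = P(E|H) / P(E|¬H)

LR = 0.7739 / 0.0795
   = 9.73

The evidence is 9.73 times more likely if H is true than if H is false.
LR > 1, so observing E raises the odds in favor of H.


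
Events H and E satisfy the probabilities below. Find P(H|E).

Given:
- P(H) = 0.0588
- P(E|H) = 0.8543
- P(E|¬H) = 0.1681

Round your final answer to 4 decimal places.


Bayes' theorem: P(H|E) = P(E|H) × P(H) / P(E)

Step 1: Calculate P(E) using law of total probability
P(E) = P(E|H)P(H) + P(E|¬H)P(¬H)
     = 0.8543 × 0.0588 + 0.1681 × 0.9412
     = 0.05023284 + 0.15821572
     = 0.20844856

Step 2: Apply Bayes' theorem
P(H|E) = P(E|H) × P(H) / P(E)
       = 0.05023284 / 0.20844856
       = 0.2410


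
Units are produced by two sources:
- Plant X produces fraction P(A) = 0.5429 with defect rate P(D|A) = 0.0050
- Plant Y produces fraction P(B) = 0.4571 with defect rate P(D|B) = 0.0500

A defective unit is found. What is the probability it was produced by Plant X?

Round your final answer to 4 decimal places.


Let A = from Plant X, D = defective

Given:
- P(A) = 0.5429, P(B) = 0.4571
- P(D|A) = 0.0050, P(D|B) = 0.0500

Step 1: Find P(D)
P(D) = P(D|A)P(A) + P(D|B)P(B)
     = 0.0050 × 0.5429 + 0.0500 × 0.4571
     = 0.00271450 + 0.02285500
     = 0.02556950

Step 2: Apply Bayes' theorem
P(A|D) = P(D|A)P(A) / P(D)
       = 0.00271450 / 0.02556950
       = 0.1062


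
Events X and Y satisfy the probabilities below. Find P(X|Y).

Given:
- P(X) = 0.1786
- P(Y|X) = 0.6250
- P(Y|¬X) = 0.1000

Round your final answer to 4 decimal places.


Bayes' theorem: P(X|Y) = P(Y|X) × P(X) / P(Y)

Step 1: Calculate P(Y) using law of total probability
P(Y) = P(Y|X)P(X) + P(Y|¬X)P(¬X)
     = 0.6250 × 0.1786 + 0.1000 × 0.8214
     = 0.11162500 + 0.08214000
     = 0.19376500

Step 2: Apply Bayes' theorem
P(X|Y) = P(Y|X) × P(X) / P(Y)
       = 0.11162500 / 0.19376500
       = 0.5761


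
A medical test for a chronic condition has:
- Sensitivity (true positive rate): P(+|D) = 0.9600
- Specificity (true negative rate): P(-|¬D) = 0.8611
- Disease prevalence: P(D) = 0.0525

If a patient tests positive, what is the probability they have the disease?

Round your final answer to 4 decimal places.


Let D = has disease, + = positive test

Given:
- P(D) = 0.0525 (prevalence)
- P(+|D) = 0.9600 (sensitivity)
- P(-|¬D) = 0.8611 (specificity)
- P(+|¬D) = 0.1389 (false positive rate = 1 - specificity)

Step 1: Find P(+)
P(+) = P(+|D)P(D) + P(+|¬D)P(¬D)
     = 0.9600 × 0.0525 + 0.1389 × 0.9475
     = 0.05040000 + 0.13160775
     = 0.18200775

Step 2: Apply Bayes' theorem for P(D|+)
P(D|+) = P(+|D)P(D) / P(+)
       = 0.05040000 / 0.18200775
       = 0.2769


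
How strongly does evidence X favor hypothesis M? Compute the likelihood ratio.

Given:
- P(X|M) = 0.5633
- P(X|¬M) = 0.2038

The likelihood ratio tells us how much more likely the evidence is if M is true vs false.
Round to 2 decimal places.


Likelihood Ratio (LR) = P(X|M) / P(X|¬M)

LR = 0.5633 / 0.2038
   = 2.76

The evidence is 2.76 times more likely if M is true than if M is false.
Since LR > 1, the evidence supports M over ¬M.


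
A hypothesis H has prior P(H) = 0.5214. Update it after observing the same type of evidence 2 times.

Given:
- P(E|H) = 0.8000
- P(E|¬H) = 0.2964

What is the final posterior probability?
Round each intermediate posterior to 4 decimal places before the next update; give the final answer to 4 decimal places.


Sequential Bayesian updating:

Initial prior: P(H) = 0.5214

Update 1:
  P(E) = 0.8000 × 0.5214 + 0.2964 × 0.4786 = 0.41712000 + 0.14185704 = 0.55897704
  P(H|E) = 0.41712000 / 0.55897704 = 0.7462

Update 2:
  P(E) = 0.8000 × 0.7462 + 0.2964 × 0.2538 = 0.59696000 + 0.07522632 = 0.67218632
  P(H|E) = 0.59696000 / 0.67218632 = 0.8881

Final posterior: 0.8881


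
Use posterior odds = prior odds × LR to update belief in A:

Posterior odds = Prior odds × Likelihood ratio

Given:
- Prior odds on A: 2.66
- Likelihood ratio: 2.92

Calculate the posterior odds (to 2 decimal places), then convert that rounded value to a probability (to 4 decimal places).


Step 1: Calculate posterior odds
Posterior odds = Prior odds × LR
               = 2.66 × 2.92
               = 7.77

Step 2: Convert to probability
P(A|E) = Posterior odds / (1 + Posterior odds)
       = 7.77 / (1 + 7.77)
       = 7.77 / 8.77
       = 0.8860

The evidence increased P(A) from 0.7268 to 0.8860.


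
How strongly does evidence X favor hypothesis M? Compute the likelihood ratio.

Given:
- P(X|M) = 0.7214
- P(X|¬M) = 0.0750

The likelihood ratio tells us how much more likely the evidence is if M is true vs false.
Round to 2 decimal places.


Likelihood Ratio (LR) = P(X|M) / P(X|¬M)

LR = 0.7214 / 0.0750
   = 9.62

The evidence is 9.62 times more likely if M is true than if M is false.
LR > 1, so observing X raises the odds in favor of M.


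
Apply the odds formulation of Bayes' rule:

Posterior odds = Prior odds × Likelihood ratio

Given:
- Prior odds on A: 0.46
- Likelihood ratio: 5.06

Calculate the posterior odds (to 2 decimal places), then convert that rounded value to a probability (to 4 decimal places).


Step 1: Calculate posterior odds
Posterior odds = Prior odds × LR
               = 0.46 × 5.06
               = 2.33

Step 2: Convert to probability
P(A|E) = Posterior odds / (1 + Posterior odds)
       = 2.33 / (1 + 2.33)
       = 2.33 / 3.33
       = 0.6997

The evidence increased P(A) from 0.3151 to 0.6997.


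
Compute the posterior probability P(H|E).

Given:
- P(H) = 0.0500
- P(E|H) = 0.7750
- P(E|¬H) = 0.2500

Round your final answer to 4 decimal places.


Bayes' theorem: P(H|E) = P(E|H) × P(H) / P(E)

Step 1: Calculate P(E) using law of total probability
P(E) = P(E|H)P(H) + P(E|¬H)P(¬H)
     = 0.7750 × 0.0500 + 0.2500 × 0.9500
     = 0.03875000 + 0.23750000
     = 0.27625000

Step 2: Apply Bayes' theorem
P(H|E) = P(E|H) × P(H) / P(E)
       = 0.03875000 / 0.27625000
       = 0.1403


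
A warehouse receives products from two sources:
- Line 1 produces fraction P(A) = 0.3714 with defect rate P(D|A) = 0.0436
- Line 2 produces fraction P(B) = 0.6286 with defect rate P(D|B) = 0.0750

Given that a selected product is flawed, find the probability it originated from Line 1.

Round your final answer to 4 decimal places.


Let A = from Line 1, D = flawed

Given:
- P(A) = 0.3714, P(B) = 0.6286
- P(D|A) = 0.0436, P(D|B) = 0.0750

Step 1: Find P(D)
P(D) = P(D|A)P(A) + P(D|B)P(B)
     = 0.0436 × 0.3714 + 0.0750 × 0.6286
     = 0.01619304 + 0.04714500
     = 0.06333804

Step 2: Apply Bayes' theorem
P(A|D) = P(D|A)P(A) / P(D)
       = 0.01619304 / 0.06333804
       = 0.2557


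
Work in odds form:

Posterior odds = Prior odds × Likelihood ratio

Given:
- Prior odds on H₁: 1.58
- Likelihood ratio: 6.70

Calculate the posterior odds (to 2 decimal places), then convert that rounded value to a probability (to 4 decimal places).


Step 1: Calculate posterior odds
Posterior odds = Prior odds × LR
               = 1.58 × 6.70
               = 10.59

Step 2: Convert to probability
P(H₁|E) = Posterior odds / (1 + Posterior odds)
       = 10.59 / (1 + 10.59)
       = 10.59 / 11.59
       = 0.9137

The evidence increased P(H₁) from 0.6124 to 0.9137.
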